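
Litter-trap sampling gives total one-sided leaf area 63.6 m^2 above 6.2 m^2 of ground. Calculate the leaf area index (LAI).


Formula: LAI = total leaf area / ground area  (dimensionless)
LAI = 63.6 m^2 / 6.2 m^2
LAI = 10.26

10.26


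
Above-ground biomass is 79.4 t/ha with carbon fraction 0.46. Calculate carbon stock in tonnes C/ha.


Formula: Carbon Stock = Biomass * Carbon Fraction
C = 79.4 t/ha * 0.46
C = 36.5 t C/ha

36.5


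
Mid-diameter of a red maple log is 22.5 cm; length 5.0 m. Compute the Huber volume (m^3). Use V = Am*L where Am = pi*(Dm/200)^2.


Huber: V = Am * L,  Am = pi*(Dm/200)^2
Am = pi*(22.5/200)^2 = 0.039761 m^2
V = 0.039761*5.0 = 0.1988 m^3

0.1988


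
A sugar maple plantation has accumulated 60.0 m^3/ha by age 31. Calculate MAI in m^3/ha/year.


Formula: MAI = Total Volume / Stand Age
MAI = 60.0 m^3/ha / 31 years
MAI = 1.94 m^3/ha/year

1.94


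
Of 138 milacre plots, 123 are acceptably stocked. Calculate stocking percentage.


Formula: Stocking % = stocked plots / total plots * 100
Stocking = 123 / 138 * 100
Stocking = 0.8913 * 100 = 89.1%

89.1


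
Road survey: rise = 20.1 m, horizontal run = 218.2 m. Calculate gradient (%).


Formula: Gradient = rise / run * 100
Gradient = 20.1 / 218.2 * 100 = 9.2%

9.2


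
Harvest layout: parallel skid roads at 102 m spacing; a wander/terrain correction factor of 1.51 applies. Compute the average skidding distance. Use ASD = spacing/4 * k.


Formula: ASD = (spacing / 4) * correction
Uncorrected distance = spacing / 4 = 102 / 4 = 25.5 m
ASD = 25.5 * 1.51 = 39 m

39


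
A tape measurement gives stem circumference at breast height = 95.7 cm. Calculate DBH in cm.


Formula: DBH = C / pi
DBH = 95.7 / pi
pi = 3.14159...
DBH = 30.5 cm

30.5


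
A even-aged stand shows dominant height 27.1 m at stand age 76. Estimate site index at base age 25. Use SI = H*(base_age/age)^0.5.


Formula: SI = H_dom * (base_age / age)^0.5
Age ratio = 25 / 76 = 0.32895
sqrt(age_ratio) = 0.57354
SI = 27.1 * 0.57354 = 15.5 m

15.5


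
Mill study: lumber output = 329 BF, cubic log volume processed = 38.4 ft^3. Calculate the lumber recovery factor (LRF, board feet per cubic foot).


Formula: LRF = Lumber Output (BF) / Log Input (ft^3)
LRF = 329 BF / 38.4 ft^3
LRF = 8.57 BF/ft^3

8.57


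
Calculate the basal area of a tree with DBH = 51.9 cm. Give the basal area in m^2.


Formula: BA = pi * (DBH/2)^2 / 10000  (cm^2 to m^2)
Radius = DBH/2 = 51.9/2 = 25.95 cm
BA = pi * 25.95^2 / 10000
   = 2115.5563 cm^2 / 10000
   = 0.2116 m^2

0.2116


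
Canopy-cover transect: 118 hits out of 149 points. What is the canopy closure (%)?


Formula: Canopy closure = covered points / total points * 100
Closure = 118 / 149 * 100
Closure = 0.7919 * 100 = 79.2%

79.2


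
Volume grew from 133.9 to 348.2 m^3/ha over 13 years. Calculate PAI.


Formula: PAI = (V_T2 - V_T1) / (T2 - T1)
Volume increment = 348.2 - 133.9 = 214.3 m^3/ha
PAI = 214.3 / 13 = 16.48 m^3/ha/year

16.48


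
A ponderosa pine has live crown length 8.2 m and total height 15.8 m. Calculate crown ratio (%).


Formula: Crown Ratio = (Crown Length / Total Height) * 100
CR = (8.2 m / 15.8 m) * 100
CR = 0.519 * 100 = 51.9%

51.9


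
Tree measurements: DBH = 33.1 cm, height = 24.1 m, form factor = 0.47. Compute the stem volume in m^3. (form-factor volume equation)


Formula: V = pi * (DBH/200)^2 * H * ff
Radius = DBH/200 = 33.1/200 = 0.1655 m
Radius^2 = 0.1655^2 = 0.02739025 m^2
V = pi * 0.02739025 * 24.1 * 0.47
V = 0.975 m^3

0.975


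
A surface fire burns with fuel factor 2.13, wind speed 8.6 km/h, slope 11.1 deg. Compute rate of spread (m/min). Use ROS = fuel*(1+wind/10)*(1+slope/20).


Formula: ROS = fuel * (1 + wind/10) * (1 + slope/20)
Wind factor = 1 + 8.6/10 = 1.86
Slope factor = 1 + 11.1/20 = 1.555
ROS = 2.13 * 1.86 * 1.555 = 6.16 m/min

6.16


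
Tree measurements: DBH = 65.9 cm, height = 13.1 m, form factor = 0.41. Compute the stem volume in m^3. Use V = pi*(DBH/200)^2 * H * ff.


Formula: V = pi * (DBH/200)^2 * H * ff
Radius = DBH/200 = 65.9/200 = 0.3295 m
Radius^2 = 0.3295^2 = 0.10857025 m^2
V = pi * 0.10857025 * 13.1 * 0.41
V = 1.832 m^3

1.832


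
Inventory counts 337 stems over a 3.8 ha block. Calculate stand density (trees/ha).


Formula: Stand Density = N_trees / Area_ha
Density = 337 trees / 3.8 ha
Density = 89 trees/ha

89


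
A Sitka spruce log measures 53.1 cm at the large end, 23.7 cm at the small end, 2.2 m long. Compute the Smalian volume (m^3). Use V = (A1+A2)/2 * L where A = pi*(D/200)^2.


Smalian: V = (A1 + A2)/2 * L,  A = pi*(D/200)^2
A1 = pi*(53.1/200)^2 = 0.221452 m^2
A2 = pi*(23.7/200)^2 = 0.044115 m^2
V = (0.221452+0.044115)/2*2.2 = 0.2921 m^3

0.2921


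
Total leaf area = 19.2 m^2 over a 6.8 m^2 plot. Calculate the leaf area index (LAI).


Formula: LAI = total leaf area / ground area  (dimensionless)
LAI = 19.2 m^2 / 6.8 m^2
LAI = 2.82

2.82


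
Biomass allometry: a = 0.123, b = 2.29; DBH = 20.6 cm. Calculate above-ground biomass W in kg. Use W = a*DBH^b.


Formula: W = a * DBH^b  (allometric power law)
DBH^b = 20.6^2.29 = 1020.3659
W = 0.123 * 1020.3659 = 125.5 kg

125.5


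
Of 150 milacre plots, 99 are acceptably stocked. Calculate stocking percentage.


Formula: Stocking % = stocked plots / total plots * 100
Stocking = 99 / 150 * 100
Stocking = 0.66 * 100 = 66.0%

66.0


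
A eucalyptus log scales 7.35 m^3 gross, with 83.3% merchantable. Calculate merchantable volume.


Formula: MV = V_total * (merchantable_pct / 100)
Merchantable fraction = 83.3% / 100 = 0.833
MV = 7.35 m^3 * 0.833 = 6.123 m^3

6.123


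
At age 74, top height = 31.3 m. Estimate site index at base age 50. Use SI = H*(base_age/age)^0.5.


Formula: SI = H_dom * (base_age / age)^0.5
Age ratio = 50 / 74 = 0.67568
sqrt(age_ratio) = 0.82199
SI = 31.3 * 0.82199 = 25.7 m

25.7


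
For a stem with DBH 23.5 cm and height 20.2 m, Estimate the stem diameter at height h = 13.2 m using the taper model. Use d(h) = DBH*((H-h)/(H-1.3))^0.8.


Taper: d(h) = DBH * ((H - h) / (H - 1.3))^0.8
Numerator = H - h = 20.2 - 13.2 = 7.0 m
Denominator = H - 1.3 = 20.2 - 1.3 = 18.9 m
Ratio = 7.0 / 18.9 = 0.37037
d = 23.5 * 0.37037^0.8 = 10.6 cm

10.6


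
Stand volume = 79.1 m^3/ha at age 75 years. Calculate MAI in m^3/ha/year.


Formula: MAI = Total Volume / Stand Age
MAI = 79.1 m^3/ha / 75 years
MAI = 1.05 m^3/ha/year

1.05


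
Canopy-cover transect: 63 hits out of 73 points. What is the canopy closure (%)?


Formula: Canopy closure = covered points / total points * 100
Closure = 63 / 73 * 100
Closure = 0.863 * 100 = 86.3%

86.3


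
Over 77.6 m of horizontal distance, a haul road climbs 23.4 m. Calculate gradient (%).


Formula: Gradient = rise / run * 100
Gradient = 23.4 / 77.6 * 100 = 30.2%

30.2


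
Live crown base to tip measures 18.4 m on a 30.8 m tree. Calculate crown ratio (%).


Formula: Crown Ratio = (Crown Length / Total Height) * 100
CR = (18.4 m / 30.8 m) * 100
CR = 0.5974 * 100 = 59.7%

59.7


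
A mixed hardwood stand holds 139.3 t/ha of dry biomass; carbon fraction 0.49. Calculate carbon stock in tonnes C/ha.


Formula: Carbon Stock = Biomass * Carbon Fraction
C = 139.3 t/ha * 0.49
C = 68.3 t C/ha

68.3


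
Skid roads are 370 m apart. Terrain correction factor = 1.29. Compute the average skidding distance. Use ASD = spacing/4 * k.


Formula: ASD = (spacing / 4) * correction
Uncorrected distance = spacing / 4 = 370 / 4 = 92.5 m
ASD = 92.5 * 1.29 = 119 m

119


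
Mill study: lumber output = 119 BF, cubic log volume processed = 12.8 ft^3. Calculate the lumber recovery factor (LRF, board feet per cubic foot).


Formula: LRF = Lumber Output (BF) / Log Input (ft^3)
LRF = 119 BF / 12.8 ft^3
LRF = 9.3 BF/ft^3

9.3


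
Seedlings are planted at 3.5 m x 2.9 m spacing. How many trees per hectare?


Formula: TPH = 10000 m^2/ha / (spacing_x * spacing_y)
Area per tree = 3.5 m * 2.9 m = 10.15 m^2
TPH = 10000 / 10.15 = 985 trees/ha

985


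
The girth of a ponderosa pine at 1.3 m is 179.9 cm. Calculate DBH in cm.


Formula: DBH = C / pi
DBH = 179.9 / pi
pi = 3.14159...
DBH = 57.3 cm

57.3


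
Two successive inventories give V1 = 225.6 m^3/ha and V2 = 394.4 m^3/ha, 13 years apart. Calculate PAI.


Formula: PAI = (V_T2 - V_T1) / (T2 - T1)
Volume increment = 394.4 - 225.6 = 168.8 m^3/ha
PAI = 168.8 / 13 = 12.98 m^3/ha/year

12.98


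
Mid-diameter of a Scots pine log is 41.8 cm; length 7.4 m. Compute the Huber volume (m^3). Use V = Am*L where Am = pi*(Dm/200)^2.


Huber: V = Am * L,  Am = pi*(Dm/200)^2
Am = pi*(41.8/200)^2 = 0.137228 m^2
V = 0.137228*7.4 = 1.0155 m^3

1.0155


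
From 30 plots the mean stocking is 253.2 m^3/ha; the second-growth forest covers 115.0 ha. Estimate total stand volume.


Formula: Total Volume = Mean Volume per ha * Total Area
Total Volume = 253.2 m^3/ha * 115.0 ha
Total Volume = 29118 m^3

29118


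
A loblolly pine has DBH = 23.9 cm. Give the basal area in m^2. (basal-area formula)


Formula: BA = pi * (DBH/2)^2 / 10000  (cm^2 to m^2)
Radius = DBH/2 = 23.9/2 = 11.95 cm
BA = pi * 11.95^2 / 10000
   = 448.6273 cm^2 / 10000
   = 0.0449 m^2

0.0449


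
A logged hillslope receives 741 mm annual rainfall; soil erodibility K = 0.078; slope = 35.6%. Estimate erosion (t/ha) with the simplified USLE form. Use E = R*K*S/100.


Formula: E = R * K * S / 100  (simplified USLE)
R * K = 741 * 0.078 = 57.798
E = 57.798 * 35.6 / 100 = 20.58 t/ha

20.58


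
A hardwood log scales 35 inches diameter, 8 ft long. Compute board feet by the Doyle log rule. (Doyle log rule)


Doyle: BF = (D - 4)^2 * L / 16
Adjusted diameter = 35 - 4 = 31 in
(D-4)^2 = 31^2 = 961
BF = 961 * 8 / 16 = 481 BF

481


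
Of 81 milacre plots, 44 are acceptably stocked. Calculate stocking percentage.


Formula: Stocking % = stocked plots / total plots * 100
Stocking = 44 / 81 * 100
Stocking = 0.5432 * 100 = 54.3%

54.3


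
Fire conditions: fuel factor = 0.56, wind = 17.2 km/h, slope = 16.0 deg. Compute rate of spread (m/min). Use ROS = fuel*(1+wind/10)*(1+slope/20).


Formula: ROS = fuel * (1 + wind/10) * (1 + slope/20)
Wind factor = 1 + 17.2/10 = 2.72
Slope factor = 1 + 16.0/20 = 1.8
ROS = 0.56 * 2.72 * 1.8 = 2.74 m/min

2.74


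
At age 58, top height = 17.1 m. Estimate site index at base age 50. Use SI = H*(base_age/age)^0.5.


Formula: SI = H_dom * (base_age / age)^0.5
Age ratio = 50 / 58 = 0.86207
sqrt(age_ratio) = 0.92848
SI = 17.1 * 0.92848 = 15.9 m

15.9


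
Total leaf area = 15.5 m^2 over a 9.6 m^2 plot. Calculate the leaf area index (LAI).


Formula: LAI = total leaf area / ground area  (dimensionless)
LAI = 15.5 m^2 / 9.6 m^2
LAI = 1.61

1.61


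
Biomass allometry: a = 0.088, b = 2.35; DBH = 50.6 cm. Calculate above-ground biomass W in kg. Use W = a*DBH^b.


Formula: W = a * DBH^b  (allometric power law)
DBH^b = 50.6^2.35 = 10110.0596
W = 0.088 * 10110.0596 = 889.7 kg

889.7


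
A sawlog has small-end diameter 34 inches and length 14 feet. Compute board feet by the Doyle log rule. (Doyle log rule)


Doyle: BF = (D - 4)^2 * L / 16
Adjusted diameter = 34 - 4 = 30 in
(D-4)^2 = 30^2 = 900
BF = 900 * 14 / 16 = 788 BF

788


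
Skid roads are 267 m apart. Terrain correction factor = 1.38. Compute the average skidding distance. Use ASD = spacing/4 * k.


Formula: ASD = (spacing / 4) * correction
Uncorrected distance = spacing / 4 = 267 / 4 = 66.75 m
ASD = 66.75 * 1.38 = 92 m

92


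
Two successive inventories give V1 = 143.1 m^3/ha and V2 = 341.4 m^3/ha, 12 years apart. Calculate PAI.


Formula: PAI = (V_T2 - V_T1) / (T2 - T1)
Volume increment = 341.4 - 143.1 = 198.3 m^3/ha
PAI = 198.3 / 12 = 16.53 m^3/ha/year

16.53


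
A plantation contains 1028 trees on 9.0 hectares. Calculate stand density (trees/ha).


Formula: Stand Density = N_trees / Area_ha
Density = 1028 trees / 9.0 ha
Density = 114 trees/ha

114


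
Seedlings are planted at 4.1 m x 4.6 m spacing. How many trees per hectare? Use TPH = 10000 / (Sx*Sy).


Formula: TPH = 10000 m^2/ha / (spacing_x * spacing_y)
Area per tree = 4.1 m * 4.6 m = 18.86 m^2
TPH = 10000 / 18.86 = 530 trees/ha

530


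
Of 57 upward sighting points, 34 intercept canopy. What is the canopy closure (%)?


Formula: Canopy closure = covered points / total points * 100
Closure = 34 / 57 * 100
Closure = 0.5965 * 100 = 59.6%

59.6


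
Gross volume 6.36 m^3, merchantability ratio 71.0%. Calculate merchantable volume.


Formula: MV = V_total * (merchantable_pct / 100)
Merchantable fraction = 71.0% / 100 = 0.71
MV = 6.36 m^3 * 0.71 = 4.516 m^3

4.516


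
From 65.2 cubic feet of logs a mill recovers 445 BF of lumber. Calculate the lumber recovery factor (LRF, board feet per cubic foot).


Formula: LRF = Lumber Output (BF) / Log Input (ft^3)
LRF = 445 BF / 65.2 ft^3
LRF = 6.83 BF/ft^3

6.83


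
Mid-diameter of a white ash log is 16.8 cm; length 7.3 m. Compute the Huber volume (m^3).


Huber: V = Am * L,  Am = pi*(Dm/200)^2
Am = pi*(16.8/200)^2 = 0.022167 m^2
V = 0.022167*7.3 = 0.1618 m^3

0.1618


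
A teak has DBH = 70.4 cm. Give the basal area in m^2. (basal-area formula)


Formula: BA = pi * (DBH/2)^2 / 10000  (cm^2 to m^2)
Radius = DBH/2 = 70.4/2 = 35.2 cm
BA = pi * 35.2^2 / 10000
   = 3892.559 cm^2 / 10000
   = 0.3893 m^2

0.3893


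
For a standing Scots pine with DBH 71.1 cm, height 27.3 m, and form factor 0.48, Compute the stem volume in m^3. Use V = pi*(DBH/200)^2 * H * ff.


Formula: V = pi * (DBH/200)^2 * H * ff
Radius = DBH/200 = 71.1/200 = 0.3555 m
Radius^2 = 0.3555^2 = 0.12638025 m^2
V = pi * 0.12638025 * 27.3 * 0.48
V = 5.203 m^3

5.203


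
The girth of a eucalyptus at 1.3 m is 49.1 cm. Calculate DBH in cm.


Formula: DBH = C / pi
DBH = 49.1 / pi
pi = 3.14159...
DBH = 15.6 cm

15.6


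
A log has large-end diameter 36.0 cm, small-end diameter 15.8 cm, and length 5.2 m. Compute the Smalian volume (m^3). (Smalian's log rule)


Smalian: V = (A1 + A2)/2 * L,  A = pi*(D/200)^2
A1 = pi*(36.0/200)^2 = 0.101788 m^2
A2 = pi*(15.8/200)^2 = 0.019607 m^2
V = (0.101788+0.019607)/2*5.2 = 0.3156 m^3

0.3156


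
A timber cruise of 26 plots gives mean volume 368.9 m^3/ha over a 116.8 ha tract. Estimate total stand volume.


Formula: Total Volume = Mean Volume per ha * Total Area
Total Volume = 368.9 m^3/ha * 116.8 ha
Total Volume = 43088 m^3

43088


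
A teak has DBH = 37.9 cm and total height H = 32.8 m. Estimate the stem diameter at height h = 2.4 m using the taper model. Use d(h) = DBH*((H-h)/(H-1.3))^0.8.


Taper: d(h) = DBH * ((H - h) / (H - 1.3))^0.8
Numerator = H - h = 32.8 - 2.4 = 30.4 m
Denominator = H - 1.3 = 32.8 - 1.3 = 31.5 m
Ratio = 30.4 / 31.5 = 0.96508
d = 37.9 * 0.96508^0.8 = 36.8 cm

36.8


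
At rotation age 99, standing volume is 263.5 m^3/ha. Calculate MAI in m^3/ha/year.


Formula: MAI = Total Volume / Stand Age
MAI = 263.5 m^3/ha / 99 years
MAI = 2.66 m^3/ha/year

2.66


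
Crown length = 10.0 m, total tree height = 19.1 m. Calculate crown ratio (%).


Formula: Crown Ratio = (Crown Length / Total Height) * 100
CR = (10.0 m / 19.1 m) * 100
CR = 0.5236 * 100 = 52.4%

52.4


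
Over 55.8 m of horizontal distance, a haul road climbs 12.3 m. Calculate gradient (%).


Formula: Gradient = rise / run * 100
Gradient = 12.3 / 55.8 * 100 = 22.0%

22.0


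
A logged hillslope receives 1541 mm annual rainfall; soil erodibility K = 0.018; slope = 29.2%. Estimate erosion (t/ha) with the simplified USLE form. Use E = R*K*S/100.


Formula: E = R * K * S / 100  (simplified USLE)
R * K = 1541 * 0.018 = 27.738
E = 27.738 * 29.2 / 100 = 8.1 t/ha

8.1


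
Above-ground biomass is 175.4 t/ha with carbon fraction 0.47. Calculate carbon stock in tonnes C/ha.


Formula: Carbon Stock = Biomass * Carbon Fraction
C = 175.4 t/ha * 0.47
C = 82.4 t C/ha

82.4


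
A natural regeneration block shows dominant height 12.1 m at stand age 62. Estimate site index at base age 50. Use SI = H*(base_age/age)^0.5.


Formula: SI = H_dom * (base_age / age)^0.5
Age ratio = 50 / 62 = 0.80645
sqrt(age_ratio) = 0.89803
SI = 12.1 * 0.89803 = 10.9 m

10.9


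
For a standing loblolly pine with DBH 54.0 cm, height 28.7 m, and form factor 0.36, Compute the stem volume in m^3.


Formula: V = pi * (DBH/200)^2 * H * ff
Radius = DBH/200 = 54.0/200 = 0.27 m
Radius^2 = 0.27^2 = 0.0729 m^2
V = pi * 0.0729 * 28.7 * 0.36
V = 2.366 m^3

2.366


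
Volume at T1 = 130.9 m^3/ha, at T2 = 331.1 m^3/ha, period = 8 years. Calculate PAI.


Formula: PAI = (V_T2 - V_T1) / (T2 - T1)
Volume increment = 331.1 - 130.9 = 200.2 m^3/ha
PAI = 200.2 / 8 = 25.03 m^3/ha/year

25.03


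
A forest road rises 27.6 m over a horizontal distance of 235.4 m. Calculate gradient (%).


Formula: Gradient = rise / run * 100
Gradient = 27.6 / 235.4 * 100 = 11.7%

11.7


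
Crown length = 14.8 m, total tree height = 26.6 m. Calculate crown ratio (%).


Formula: Crown Ratio = (Crown Length / Total Height) * 100
CR = (14.8 m / 26.6 m) * 100
CR = 0.5564 * 100 = 55.6%

55.6


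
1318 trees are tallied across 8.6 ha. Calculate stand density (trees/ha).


Formula: Stand Density = N_trees / Area_ha
Density = 1318 trees / 8.6 ha
Density = 153 trees/ha

153


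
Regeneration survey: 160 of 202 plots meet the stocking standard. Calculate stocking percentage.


Formula: Stocking % = stocked plots / total plots * 100
Stocking = 160 / 202 * 100
Stocking = 0.7921 * 100 = 79.2%

79.2


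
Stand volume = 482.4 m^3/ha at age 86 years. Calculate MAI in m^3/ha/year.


Formula: MAI = Total Volume / Stand Age
MAI = 482.4 m^3/ha / 86 years
MAI = 5.61 m^3/ha/year

5.61


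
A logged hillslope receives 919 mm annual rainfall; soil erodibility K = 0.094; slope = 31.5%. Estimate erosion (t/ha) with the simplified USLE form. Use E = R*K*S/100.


Formula: E = R * K * S / 100  (simplified USLE)
R * K = 919 * 0.094 = 86.386
E = 86.386 * 31.5 / 100 = 27.21 t/ha

27.21


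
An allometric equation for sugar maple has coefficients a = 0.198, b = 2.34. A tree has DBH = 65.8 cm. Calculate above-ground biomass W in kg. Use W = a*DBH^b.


Formula: W = a * DBH^b  (allometric power law)
DBH^b = 65.8^2.34 = 17974.1595
W = 0.198 * 17974.1595 = 3558.9 kg

3558.9


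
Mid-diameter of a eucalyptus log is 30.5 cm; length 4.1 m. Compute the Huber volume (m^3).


Huber: V = Am * L,  Am = pi*(Dm/200)^2
Am = pi*(30.5/200)^2 = 0.073062 m^2
V = 0.073062*4.1 = 0.2996 m^3

0.2996


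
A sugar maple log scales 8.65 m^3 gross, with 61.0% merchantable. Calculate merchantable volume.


Formula: MV = V_total * (merchantable_pct / 100)
Merchantable fraction = 61.0% / 100 = 0.61
MV = 8.65 m^3 * 0.61 = 5.277 m^3

5.277


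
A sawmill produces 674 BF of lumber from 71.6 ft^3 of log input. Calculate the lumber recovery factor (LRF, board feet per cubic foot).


Formula: LRF = Lumber Output (BF) / Log Input (ft^3)
LRF = 674 BF / 71.6 ft^3
LRF = 9.41 BF/ft^3

9.41


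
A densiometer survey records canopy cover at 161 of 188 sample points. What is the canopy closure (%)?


Formula: Canopy closure = covered points / total points * 100
Closure = 161 / 188 * 100
Closure = 0.8564 * 100 = 85.6%

85.6


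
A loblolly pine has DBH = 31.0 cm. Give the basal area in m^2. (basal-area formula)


Formula: BA = pi * (DBH/2)^2 / 10000  (cm^2 to m^2)
Radius = DBH/2 = 31.0/2 = 15.5 cm
BA = pi * 15.5^2 / 10000
   = 754.7676 cm^2 / 10000
   = 0.0755 m^2

0.0755


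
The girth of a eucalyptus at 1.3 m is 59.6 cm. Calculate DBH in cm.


Formula: DBH = C / pi
DBH = 59.6 / pi
pi = 3.14159...
DBH = 19.0 cm

19.0


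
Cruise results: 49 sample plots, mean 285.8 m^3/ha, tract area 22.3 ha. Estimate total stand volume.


Formula: Total Volume = Mean Volume per ha * Total Area
Total Volume = 285.8 m^3/ha * 22.3 ha
Total Volume = 6373 m^3

6373


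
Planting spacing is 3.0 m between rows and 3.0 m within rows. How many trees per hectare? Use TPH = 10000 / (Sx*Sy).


Formula: TPH = 10000 m^2/ha / (spacing_x * spacing_y)
Area per tree = 3.0 m * 3.0 m = 9.0 m^2
TPH = 10000 / 9.0 = 1111 trees/ha

1111


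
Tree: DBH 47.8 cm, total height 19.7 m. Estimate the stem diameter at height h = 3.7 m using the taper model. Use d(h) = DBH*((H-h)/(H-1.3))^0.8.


Taper: d(h) = DBH * ((H - h) / (H - 1.3))^0.8
Numerator = H - h = 19.7 - 3.7 = 16.0 m
Denominator = H - 1.3 = 19.7 - 1.3 = 18.4 m
Ratio = 16.0 / 18.4 = 0.86957
d = 47.8 * 0.86957^0.8 = 42.7 cm

42.7


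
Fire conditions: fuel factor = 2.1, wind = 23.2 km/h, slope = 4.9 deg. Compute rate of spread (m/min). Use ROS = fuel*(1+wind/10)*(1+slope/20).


Formula: ROS = fuel * (1 + wind/10) * (1 + slope/20)
Wind factor = 1 + 23.2/10 = 3.32
Slope factor = 1 + 4.9/20 = 1.245
ROS = 2.1 * 3.32 * 1.245 = 8.68 m/min

8.68


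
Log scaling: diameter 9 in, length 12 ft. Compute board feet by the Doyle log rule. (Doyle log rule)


Doyle: BF = (D - 4)^2 * L / 16
Adjusted diameter = 9 - 4 = 5 in
(D-4)^2 = 5^2 = 25
BF = 25 * 12 / 16 = 19 BF

19


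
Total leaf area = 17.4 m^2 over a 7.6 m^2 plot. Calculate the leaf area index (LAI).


Formula: LAI = total leaf area / ground area  (dimensionless)
LAI = 17.4 m^2 / 7.6 m^2
LAI = 2.29

2.29


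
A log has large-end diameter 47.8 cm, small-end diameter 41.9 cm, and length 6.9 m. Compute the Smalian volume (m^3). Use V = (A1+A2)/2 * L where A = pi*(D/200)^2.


Smalian: V = (A1 + A2)/2 * L,  A = pi*(D/200)^2
A1 = pi*(47.8/200)^2 = 0.179451 m^2
A2 = pi*(41.9/200)^2 = 0.137885 m^2
V = (0.179451+0.137885)/2*6.9 = 1.0948 m^3

1.0948


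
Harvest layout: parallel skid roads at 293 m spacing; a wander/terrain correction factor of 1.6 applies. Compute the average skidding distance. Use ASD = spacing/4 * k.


Formula: ASD = (spacing / 4) * correction
Uncorrected distance = spacing / 4 = 293 / 4 = 73.25 m
ASD = 73.25 * 1.6 = 117 m

117


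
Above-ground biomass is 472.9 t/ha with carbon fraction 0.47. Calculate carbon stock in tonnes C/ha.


Formula: Carbon Stock = Biomass * Carbon Fraction
C = 472.9 t/ha * 0.47
C = 222.3 t C/ha

222.3


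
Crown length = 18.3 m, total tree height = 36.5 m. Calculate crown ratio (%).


Formula: Crown Ratio = (Crown Length / Total Height) * 100
CR = (18.3 m / 36.5 m) * 100
CR = 0.5014 * 100 = 50.1%

50.1


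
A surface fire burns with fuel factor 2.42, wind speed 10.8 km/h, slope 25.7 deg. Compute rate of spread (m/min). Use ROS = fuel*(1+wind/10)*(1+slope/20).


Formula: ROS = fuel * (1 + wind/10) * (1 + slope/20)
Wind factor = 1 + 10.8/10 = 2.08
Slope factor = 1 + 25.7/20 = 2.285
ROS = 2.42 * 2.08 * 2.285 = 11.5 m/min

11.5


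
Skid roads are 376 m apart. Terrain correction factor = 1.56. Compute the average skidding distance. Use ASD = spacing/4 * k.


Formula: ASD = (spacing / 4) * correction
Uncorrected distance = spacing / 4 = 376 / 4 = 94 m
ASD = 94 * 1.56 = 147 m

147


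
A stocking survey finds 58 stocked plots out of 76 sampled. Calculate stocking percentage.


Formula: Stocking % = stocked plots / total plots * 100
Stocking = 58 / 76 * 100
Stocking = 0.7632 * 100 = 76.3%

76.3


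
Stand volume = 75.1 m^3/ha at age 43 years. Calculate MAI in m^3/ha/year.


Formula: MAI = Total Volume / Stand Age
MAI = 75.1 m^3/ha / 43 years
MAI = 1.75 m^3/ha/year

1.75


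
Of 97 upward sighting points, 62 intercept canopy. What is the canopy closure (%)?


Formula: Canopy closure = covered points / total points * 100
Closure = 62 / 97 * 100
Closure = 0.6392 * 100 = 63.9%

63.9


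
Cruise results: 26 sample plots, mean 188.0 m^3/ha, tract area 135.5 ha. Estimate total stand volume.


Formula: Total Volume = Mean Volume per ha * Total Area
Total Volume = 188.0 m^3/ha * 135.5 ha
Total Volume = 25474 m^3

25474


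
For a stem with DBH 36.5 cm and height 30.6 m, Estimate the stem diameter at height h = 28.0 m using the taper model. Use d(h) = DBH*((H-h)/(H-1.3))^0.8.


Taper: d(h) = DBH * ((H - h) / (H - 1.3))^0.8
Numerator = H - h = 30.6 - 28.0 = 2.6 m
Denominator = H - 1.3 = 30.6 - 1.3 = 29.3 m
Ratio = 2.6 / 29.3 = 0.08874
d = 36.5 * 0.08874^0.8 = 5.3 cm

5.3


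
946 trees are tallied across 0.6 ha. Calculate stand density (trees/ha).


Formula: Stand Density = N_trees / Area_ha
Density = 946 trees / 0.6 ha
Density = 1577 trees/ha

1577


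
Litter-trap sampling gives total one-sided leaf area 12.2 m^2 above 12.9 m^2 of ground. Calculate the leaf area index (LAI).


Formula: LAI = total leaf area / ground area  (dimensionless)
LAI = 12.2 m^2 / 12.9 m^2
LAI = 0.95

0.95


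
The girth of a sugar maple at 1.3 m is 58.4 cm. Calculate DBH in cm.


Formula: DBH = C / pi
DBH = 58.4 / pi
pi = 3.14159...
DBH = 18.6 cm

18.6


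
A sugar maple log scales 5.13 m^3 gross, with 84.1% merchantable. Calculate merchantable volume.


Formula: MV = V_total * (merchantable_pct / 100)
Merchantable fraction = 84.1% / 100 = 0.841
MV = 5.13 m^3 * 0.841 = 4.314 m^3

4.314


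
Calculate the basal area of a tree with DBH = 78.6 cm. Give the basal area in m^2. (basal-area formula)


Formula: BA = pi * (DBH/2)^2 / 10000  (cm^2 to m^2)
Radius = DBH/2 = 78.6/2 = 39.3 cm
BA = pi * 39.3^2 / 10000
   = 4852.1584 cm^2 / 10000
   = 0.4852 m^2

0.4852


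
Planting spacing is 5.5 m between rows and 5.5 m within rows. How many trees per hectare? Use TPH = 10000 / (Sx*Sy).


Formula: TPH = 10000 m^2/ha / (spacing_x * spacing_y)
Area per tree = 5.5 m * 5.5 m = 30.25 m^2
TPH = 10000 / 30.25 = 331 trees/ha

331


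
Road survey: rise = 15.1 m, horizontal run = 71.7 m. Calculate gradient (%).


Formula: Gradient = rise / run * 100
Gradient = 15.1 / 71.7 * 100 = 21.1%

21.1


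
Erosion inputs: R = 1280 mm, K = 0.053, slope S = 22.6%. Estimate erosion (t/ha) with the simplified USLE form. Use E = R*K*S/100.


Formula: E = R * K * S / 100  (simplified USLE)
R * K = 1280 * 0.053 = 67.84
E = 67.84 * 22.6 / 100 = 15.33 t/ha

15.33


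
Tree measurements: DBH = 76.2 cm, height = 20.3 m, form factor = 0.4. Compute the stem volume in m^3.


Formula: V = pi * (DBH/200)^2 * H * ff
Radius = DBH/200 = 76.2/200 = 0.381 m
Radius^2 = 0.381^2 = 0.145161 m^2
V = pi * 0.145161 * 20.3 * 0.4
V = 3.703 m^3

3.703


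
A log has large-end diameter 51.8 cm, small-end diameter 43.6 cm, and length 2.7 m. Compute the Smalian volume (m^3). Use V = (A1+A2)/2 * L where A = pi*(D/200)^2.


Smalian: V = (A1 + A2)/2 * L,  A = pi*(D/200)^2
A1 = pi*(51.8/200)^2 = 0.210741 m^2
A2 = pi*(43.6/200)^2 = 0.149301 m^2
V = (0.210741+0.149301)/2*2.7 = 0.4861 m^3

0.4861


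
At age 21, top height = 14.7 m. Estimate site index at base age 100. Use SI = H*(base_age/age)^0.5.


Formula: SI = H_dom * (base_age / age)^0.5
Age ratio = 100 / 21 = 4.7619
sqrt(age_ratio) = 2.18218
SI = 14.7 * 2.18218 = 32.1 m

32.1


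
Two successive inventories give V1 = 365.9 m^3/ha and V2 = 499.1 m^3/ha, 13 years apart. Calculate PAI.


Formula: PAI = (V_T2 - V_T1) / (T2 - T1)
Volume increment = 499.1 - 365.9 = 133.2 m^3/ha
PAI = 133.2 / 13 = 10.25 m^3/ha/year

10.25


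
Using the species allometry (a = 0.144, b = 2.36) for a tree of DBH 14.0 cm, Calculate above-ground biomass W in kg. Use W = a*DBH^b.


Formula: W = a * DBH^b  (allometric power law)
DBH^b = 14.0^2.36 = 506.8298
W = 0.144 * 506.8298 = 73.0 kg

73.0


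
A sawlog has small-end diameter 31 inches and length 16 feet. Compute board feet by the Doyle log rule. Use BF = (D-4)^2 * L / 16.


Doyle: BF = (D - 4)^2 * L / 16
Adjusted diameter = 31 - 4 = 27 in
(D-4)^2 = 27^2 = 729
BF = 729 * 16 / 16 = 729 BF

729


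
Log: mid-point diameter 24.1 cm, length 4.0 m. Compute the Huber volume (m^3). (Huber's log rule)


Huber: V = Am * L,  Am = pi*(Dm/200)^2
Am = pi*(24.1/200)^2 = 0.045617 m^2
V = 0.045617*4.0 = 0.1825 m^3

0.1825


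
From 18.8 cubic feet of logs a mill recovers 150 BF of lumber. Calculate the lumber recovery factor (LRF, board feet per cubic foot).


Formula: LRF = Lumber Output (BF) / Log Input (ft^3)
LRF = 150 BF / 18.8 ft^3
LRF = 7.98 BF/ft^3

7.98


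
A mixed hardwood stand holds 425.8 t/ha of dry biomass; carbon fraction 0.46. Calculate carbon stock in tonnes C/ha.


Formula: Carbon Stock = Biomass * Carbon Fraction
C = 425.8 t/ha * 0.46
C = 195.9 t C/ha

195.9


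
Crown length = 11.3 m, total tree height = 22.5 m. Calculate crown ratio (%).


Formula: Crown Ratio = (Crown Length / Total Height) * 100
CR = (11.3 m / 22.5 m) * 100
CR = 0.5022 * 100 = 50.2%

50.2


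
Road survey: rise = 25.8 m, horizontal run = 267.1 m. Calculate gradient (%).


Formula: Gradient = rise / run * 100
Gradient = 25.8 / 267.1 * 100 = 9.7%

9.7


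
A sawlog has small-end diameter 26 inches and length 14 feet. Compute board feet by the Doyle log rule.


Doyle: BF = (D - 4)^2 * L / 16
Adjusted diameter = 26 - 4 = 22 in
(D-4)^2 = 22^2 = 484
BF = 484 * 14 / 16 = 424 BF

424


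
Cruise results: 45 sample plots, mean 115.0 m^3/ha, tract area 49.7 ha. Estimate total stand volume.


Formula: Total Volume = Mean Volume per ha * Total Area
Total Volume = 115.0 m^3/ha * 49.7 ha
Total Volume = 5716 m^3

5716


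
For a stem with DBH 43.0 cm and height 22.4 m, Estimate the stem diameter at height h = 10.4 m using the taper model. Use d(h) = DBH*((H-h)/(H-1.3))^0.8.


Taper: d(h) = DBH * ((H - h) / (H - 1.3))^0.8
Numerator = H - h = 22.4 - 10.4 = 12.0 m
Denominator = H - 1.3 = 22.4 - 1.3 = 21.1 m
Ratio = 12.0 / 21.1 = 0.56872
d = 43.0 * 0.56872^0.8 = 27.4 cm

27.4


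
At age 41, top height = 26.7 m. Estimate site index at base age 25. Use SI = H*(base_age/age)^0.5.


Formula: SI = H_dom * (base_age / age)^0.5
Age ratio = 25 / 41 = 0.60976
sqrt(age_ratio) = 0.78087
SI = 26.7 * 0.78087 = 20.8 m

20.8


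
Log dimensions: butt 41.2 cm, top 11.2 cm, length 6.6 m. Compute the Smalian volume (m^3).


Smalian: V = (A1 + A2)/2 * L,  A = pi*(D/200)^2
A1 = pi*(41.2/200)^2 = 0.133317 m^2
A2 = pi*(11.2/200)^2 = 0.009852 m^2
V = (0.133317+0.009852)/2*6.6 = 0.4725 m^3

0.4725


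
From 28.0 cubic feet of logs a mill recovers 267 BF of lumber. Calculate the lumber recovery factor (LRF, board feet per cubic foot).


Formula: LRF = Lumber Output (BF) / Log Input (ft^3)
LRF = 267 BF / 28.0 ft^3
LRF = 9.54 BF/ft^3

9.54


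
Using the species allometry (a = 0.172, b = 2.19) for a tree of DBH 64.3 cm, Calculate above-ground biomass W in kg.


Formula: W = a * DBH^b  (allometric power law)
DBH^b = 64.3^2.19 = 9119.731
W = 0.172 * 9119.731 = 1568.6 kg

1568.6


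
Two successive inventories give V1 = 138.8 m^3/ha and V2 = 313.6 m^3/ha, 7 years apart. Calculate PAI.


Formula: PAI = (V_T2 - V_T1) / (T2 - T1)
Volume increment = 313.6 - 138.8 = 174.8 m^3/ha
PAI = 174.8 / 7 = 24.97 m^3/ha/year

24.97


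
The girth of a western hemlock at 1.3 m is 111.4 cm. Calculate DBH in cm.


Formula: DBH = C / pi
DBH = 111.4 / pi
pi = 3.14159...
DBH = 35.5 cm

35.5


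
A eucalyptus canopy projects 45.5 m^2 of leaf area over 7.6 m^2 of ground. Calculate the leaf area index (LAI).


Formula: LAI = total leaf area / ground area  (dimensionless)
LAI = 45.5 m^2 / 7.6 m^2
LAI = 5.99

5.99


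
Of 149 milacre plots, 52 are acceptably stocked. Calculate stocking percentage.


Formula: Stocking % = stocked plots / total plots * 100
Stocking = 52 / 149 * 100
Stocking = 0.349 * 100 = 34.9%

34.9


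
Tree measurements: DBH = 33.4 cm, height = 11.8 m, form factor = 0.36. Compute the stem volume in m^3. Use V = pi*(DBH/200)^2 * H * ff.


Formula: V = pi * (DBH/200)^2 * H * ff
Radius = DBH/200 = 33.4/200 = 0.167 m
Radius^2 = 0.167^2 = 0.027889 m^2
V = pi * 0.027889 * 11.8 * 0.36
V = 0.372 m^3

0.372


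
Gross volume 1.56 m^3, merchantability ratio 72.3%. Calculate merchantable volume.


Formula: MV = V_total * (merchantable_pct / 100)
Merchantable fraction = 72.3% / 100 = 0.723
MV = 1.56 m^3 * 0.723 = 1.128 m^3

1.128


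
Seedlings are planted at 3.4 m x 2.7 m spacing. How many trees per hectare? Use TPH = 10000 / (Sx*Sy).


Formula: TPH = 10000 m^2/ha / (spacing_x * spacing_y)
Area per tree = 3.4 m * 2.7 m = 9.18 m^2
TPH = 10000 / 9.18 = 1089 trees/ha

1089


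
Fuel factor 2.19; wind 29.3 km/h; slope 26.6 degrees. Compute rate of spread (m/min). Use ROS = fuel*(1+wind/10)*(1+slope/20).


Formula: ROS = fuel * (1 + wind/10) * (1 + slope/20)
Wind factor = 1 + 29.3/10 = 3.93
Slope factor = 1 + 26.6/20 = 2.33
ROS = 2.19 * 3.93 * 2.33 = 20.05 m/min

20.05


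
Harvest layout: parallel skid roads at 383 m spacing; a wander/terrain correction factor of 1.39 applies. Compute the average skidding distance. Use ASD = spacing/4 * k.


Formula: ASD = (spacing / 4) * correction
Uncorrected distance = spacing / 4 = 383 / 4 = 95.75 m
ASD = 95.75 * 1.39 = 133 m

133


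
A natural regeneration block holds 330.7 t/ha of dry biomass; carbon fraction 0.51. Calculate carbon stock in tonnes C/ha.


Formula: Carbon Stock = Biomass * Carbon Fraction
C = 330.7 t/ha * 0.51
C = 168.7 t C/ha

168.7


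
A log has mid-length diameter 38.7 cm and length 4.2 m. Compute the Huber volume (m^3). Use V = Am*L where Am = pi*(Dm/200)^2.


Huber: V = Am * L,  Am = pi*(Dm/200)^2
Am = pi*(38.7/200)^2 = 0.117628 m^2
V = 0.117628*4.2 = 0.494 m^3

0.494


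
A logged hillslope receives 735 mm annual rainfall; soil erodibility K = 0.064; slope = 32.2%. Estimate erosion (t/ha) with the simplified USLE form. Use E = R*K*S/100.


Formula: E = R * K * S / 100  (simplified USLE)
R * K = 735 * 0.064 = 47.04
E = 47.04 * 32.2 / 100 = 15.15 t/ha

15.15


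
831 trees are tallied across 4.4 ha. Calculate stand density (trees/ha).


Formula: Stand Density = N_trees / Area_ha
Density = 831 trees / 4.4 ha
Density = 189 trees/ha

189


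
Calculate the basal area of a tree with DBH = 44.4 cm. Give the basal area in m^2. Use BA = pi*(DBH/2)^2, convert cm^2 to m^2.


Formula: BA = pi * (DBH/2)^2 / 10000  (cm^2 to m^2)
Radius = DBH/2 = 44.4/2 = 22.2 cm
BA = pi * 22.2^2 / 10000
   = 1548.3025 cm^2 / 10000
   = 0.1548 m^2

0.1548


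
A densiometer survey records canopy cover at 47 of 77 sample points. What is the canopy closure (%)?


Formula: Canopy closure = covered points / total points * 100
Closure = 47 / 77 * 100
Closure = 0.6104 * 100 = 61.0%

61.0


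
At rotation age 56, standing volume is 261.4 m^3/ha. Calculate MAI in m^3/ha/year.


Formula: MAI = Total Volume / Stand Age
MAI = 261.4 m^3/ha / 56 years
MAI = 4.67 m^3/ha/year

4.67


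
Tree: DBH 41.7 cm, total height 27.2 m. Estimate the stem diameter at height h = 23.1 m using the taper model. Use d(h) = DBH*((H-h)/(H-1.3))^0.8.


Taper: d(h) = DBH * ((H - h) / (H - 1.3))^0.8
Numerator = H - h = 27.2 - 23.1 = 4.1 m
Denominator = H - 1.3 = 27.2 - 1.3 = 25.9 m
Ratio = 4.1 / 25.9 = 0.1583
d = 41.7 * 0.1583^0.8 = 9.5 cm

9.5


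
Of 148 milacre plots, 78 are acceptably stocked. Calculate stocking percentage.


Formula: Stocking % = stocked plots / total plots * 100
Stocking = 78 / 148 * 100
Stocking = 0.527 * 100 = 52.7%

52.7


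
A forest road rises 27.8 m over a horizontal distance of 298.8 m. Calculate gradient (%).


Formula: Gradient = rise / run * 100
Gradient = 27.8 / 298.8 * 100 = 9.3%

9.3


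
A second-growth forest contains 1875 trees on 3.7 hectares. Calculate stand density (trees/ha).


Formula: Stand Density = N_trees / Area_ha
Density = 1875 trees / 3.7 ha
Density = 507 trees/ha

507


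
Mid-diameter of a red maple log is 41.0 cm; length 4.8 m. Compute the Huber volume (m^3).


Huber: V = Am * L,  Am = pi*(Dm/200)^2
Am = pi*(41.0/200)^2 = 0.132025 m^2
V = 0.132025*4.8 = 0.6337 m^3

0.6337


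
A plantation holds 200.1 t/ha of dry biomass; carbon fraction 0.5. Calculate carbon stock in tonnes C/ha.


Formula: Carbon Stock = Biomass * Carbon Fraction
C = 200.1 t/ha * 0.5
C = 100.1 t C/ha

100.1


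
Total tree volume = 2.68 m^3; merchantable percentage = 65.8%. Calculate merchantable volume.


Formula: MV = V_total * (merchantable_pct / 100)
Merchantable fraction = 65.8% / 100 = 0.658
MV = 2.68 m^3 * 0.658 = 1.763 m^3

1.763


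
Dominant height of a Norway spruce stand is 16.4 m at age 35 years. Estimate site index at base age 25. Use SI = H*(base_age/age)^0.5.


Formula: SI = H_dom * (base_age / age)^0.5
Age ratio = 25 / 35 = 0.71429
sqrt(age_ratio) = 0.84515
SI = 16.4 * 0.84515 = 13.9 m

13.9


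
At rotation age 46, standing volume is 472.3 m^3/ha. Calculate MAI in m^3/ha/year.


Formula: MAI = Total Volume / Stand Age
MAI = 472.3 m^3/ha / 46 years
MAI = 10.27 m^3/ha/year

10.27


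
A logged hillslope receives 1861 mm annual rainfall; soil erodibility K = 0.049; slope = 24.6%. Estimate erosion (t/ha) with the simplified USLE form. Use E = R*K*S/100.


Formula: E = R * K * S / 100  (simplified USLE)
R * K = 1861 * 0.049 = 91.189
E = 91.189 * 24.6 / 100 = 22.43 t/ha

22.43


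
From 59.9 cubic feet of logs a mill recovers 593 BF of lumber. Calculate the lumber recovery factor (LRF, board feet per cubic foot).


Formula: LRF = Lumber Output (BF) / Log Input (ft^3)
LRF = 593 BF / 59.9 ft^3
LRF = 9.9 BF/ft^3

9.9


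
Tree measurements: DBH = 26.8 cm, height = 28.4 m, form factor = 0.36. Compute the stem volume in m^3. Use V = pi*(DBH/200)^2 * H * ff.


Formula: V = pi * (DBH/200)^2 * H * ff
Radius = DBH/200 = 26.8/200 = 0.134 m
Radius^2 = 0.134^2 = 0.017956 m^2
V = pi * 0.017956 * 28.4 * 0.36
V = 0.577 m^3

0.577


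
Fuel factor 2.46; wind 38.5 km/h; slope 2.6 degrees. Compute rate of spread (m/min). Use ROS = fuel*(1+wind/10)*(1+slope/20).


Formula: ROS = fuel * (1 + wind/10) * (1 + slope/20)
Wind factor = 1 + 38.5/10 = 4.85
Slope factor = 1 + 2.6/20 = 1.13
ROS = 2.46 * 4.85 * 1.13 = 13.48 m/min

13.48


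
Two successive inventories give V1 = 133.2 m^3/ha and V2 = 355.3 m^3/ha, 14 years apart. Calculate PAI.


Formula: PAI = (V_T2 - V_T1) / (T2 - T1)
Volume increment = 355.3 - 133.2 = 222.1 m^3/ha
PAI = 222.1 / 14 = 15.86 m^3/ha/year

15.86


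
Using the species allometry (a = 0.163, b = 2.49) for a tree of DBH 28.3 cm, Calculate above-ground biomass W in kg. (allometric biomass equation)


Formula: W = a * DBH^b  (allometric power law)
DBH^b = 28.3^2.49 = 4120.4839
W = 0.163 * 4120.4839 = 671.6 kg

671.6


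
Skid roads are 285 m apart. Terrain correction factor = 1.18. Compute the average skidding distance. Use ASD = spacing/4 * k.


Formula: ASD = (spacing / 4) * correction
Uncorrected distance = spacing / 4 = 285 / 4 = 71.25 m
ASD = 71.25 * 1.18 = 84 m

84


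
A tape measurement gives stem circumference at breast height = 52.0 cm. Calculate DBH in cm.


Formula: DBH = C / pi
DBH = 52.0 / pi
pi = 3.14159...
DBH = 16.6 cm

16.6


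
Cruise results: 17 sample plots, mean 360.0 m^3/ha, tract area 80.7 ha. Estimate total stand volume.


Formula: Total Volume = Mean Volume per ha * Total Area
Total Volume = 360.0 m^3/ha * 80.7 ha
Total Volume = 29052 m^3

29052


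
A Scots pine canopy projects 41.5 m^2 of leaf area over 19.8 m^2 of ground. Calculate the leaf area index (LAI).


Formula: LAI = total leaf area / ground area  (dimensionless)
LAI = 41.5 m^2 / 19.8 m^2
LAI = 2.1

2.1


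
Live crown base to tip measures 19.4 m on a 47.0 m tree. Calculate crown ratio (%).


Formula: Crown Ratio = (Crown Length / Total Height) * 100
CR = (19.4 m / 47.0 m) * 100
CR = 0.4128 * 100 = 41.3%

41.3


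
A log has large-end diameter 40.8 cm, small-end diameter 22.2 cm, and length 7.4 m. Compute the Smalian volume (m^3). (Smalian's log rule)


Smalian: V = (A1 + A2)/2 * L,  A = pi*(D/200)^2
A1 = pi*(40.8/200)^2 = 0.130741 m^2
A2 = pi*(22.2/200)^2 = 0.038708 m^2
V = (0.130741+0.038708)/2*7.4 = 0.627 m^3

0.627


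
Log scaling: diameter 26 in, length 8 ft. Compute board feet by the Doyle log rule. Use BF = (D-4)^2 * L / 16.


Doyle: BF = (D - 4)^2 * L / 16
Adjusted diameter = 26 - 4 = 22 in
(D-4)^2 = 22^2 = 484
BF = 484 * 8 / 16 = 242 BF

242
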